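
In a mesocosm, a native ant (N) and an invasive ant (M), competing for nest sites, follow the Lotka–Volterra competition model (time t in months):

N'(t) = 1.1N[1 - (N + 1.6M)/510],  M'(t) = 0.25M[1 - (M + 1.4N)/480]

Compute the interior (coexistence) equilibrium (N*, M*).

N* ≈ 208, M* ≈ 189

Setting both brackets to zero gives the nullclines N + 1.6M = 510 and 1.4N + M = 480.
Substituting M = 480 - 1.4N into the first: N(1 - 1.6·1.4) = 510 - 1.6·480.
So N* = -258/-1.24 = 208, and then M* = 480 - 1.4·208 = 189.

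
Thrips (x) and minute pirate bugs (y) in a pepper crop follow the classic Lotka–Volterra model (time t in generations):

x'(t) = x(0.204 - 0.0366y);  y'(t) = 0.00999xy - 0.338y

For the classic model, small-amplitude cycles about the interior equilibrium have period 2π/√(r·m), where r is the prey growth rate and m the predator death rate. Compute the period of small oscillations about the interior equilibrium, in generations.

Here r = 0.204 and m = 0.338, so r·m = 0.069.
ω = √0.069 = 0.263 per generation, hence T = 2π/ω ≈ 23.9 generations.

T ≈ 23.9 generations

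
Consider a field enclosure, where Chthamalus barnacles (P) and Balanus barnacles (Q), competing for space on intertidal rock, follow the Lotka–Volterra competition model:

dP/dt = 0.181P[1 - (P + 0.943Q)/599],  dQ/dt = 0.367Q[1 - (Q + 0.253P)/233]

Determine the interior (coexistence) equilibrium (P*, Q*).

Setting both brackets to zero gives the nullclines P + 0.943Q = 599 and 0.253P + Q = 233.
Substituting Q = 233 - 0.253P into the first: P(1 - 0.943·0.253) = 599 - 0.943·233.
So P* = 379/0.761 = 498, and then Q* = 233 - 0.253·498 = 107.

P* ≈ 498, Q* ≈ 107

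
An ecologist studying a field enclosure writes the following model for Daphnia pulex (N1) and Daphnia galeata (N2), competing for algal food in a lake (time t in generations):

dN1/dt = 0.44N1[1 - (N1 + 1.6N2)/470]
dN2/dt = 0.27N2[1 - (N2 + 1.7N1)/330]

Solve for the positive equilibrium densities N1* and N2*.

N1* ≈ 33.7, N2* ≈ 273

Setting both brackets to zero gives the nullclines N1 + 1.6N2 = 470 and 1.7N1 + N2 = 330.
Substituting N2 = 330 - 1.7N1 into the first: N1(1 - 1.6·1.7) = 470 - 1.6·330.
So N1* = -58/-1.72 = 33.7, and then N2* = 330 - 1.7·33.7 = 273.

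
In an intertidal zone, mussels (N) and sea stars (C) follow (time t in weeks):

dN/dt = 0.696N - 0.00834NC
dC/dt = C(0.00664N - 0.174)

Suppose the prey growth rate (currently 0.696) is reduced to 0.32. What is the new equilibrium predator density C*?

C* ≈ 38.4

At the interior fixed point, setting dN/dt = 0 with N > 0 fixes C* = (prey growth rate)/(NC coefficient) — independent of the other coefficients.
With the change, C* = 0.32/0.00834 = 38.4; it falls from 83.5.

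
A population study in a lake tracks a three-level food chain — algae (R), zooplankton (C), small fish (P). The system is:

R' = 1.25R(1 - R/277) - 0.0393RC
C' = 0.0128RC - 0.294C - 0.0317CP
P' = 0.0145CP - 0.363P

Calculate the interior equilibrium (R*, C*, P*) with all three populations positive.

R* ≈ 59, C* ≈ 25, P* ≈ 14.5

From dP/dt = 0: 0.0145C* = 0.363, so C* = 25.
From dR/dt = 0: 1.25(1 - R*/277) = 0.0393·25, giving R* = 277·(1 - 0.787) = 59.
From dC/dt = 0: 0.0128·59 - 0.294 = 0.0317P*, so P* = 0.461/0.0317 = 14.5.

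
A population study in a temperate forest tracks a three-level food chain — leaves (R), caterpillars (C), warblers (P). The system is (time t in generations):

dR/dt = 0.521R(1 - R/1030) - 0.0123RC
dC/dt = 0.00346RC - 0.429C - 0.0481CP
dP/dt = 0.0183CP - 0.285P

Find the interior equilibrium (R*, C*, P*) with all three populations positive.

R* ≈ 651, C* ≈ 15.6, P* ≈ 37.9

From dP/dt = 0: 0.0183C* = 0.285, so C* = 15.6.
From dR/dt = 0: 0.521(1 - R*/1030) = 0.0123·15.6, giving R* = 1030·(1 - 0.368) = 651.
From dC/dt = 0: 0.00346·651 - 0.429 = 0.0481P*, so P* = 1.82/0.0481 = 37.9.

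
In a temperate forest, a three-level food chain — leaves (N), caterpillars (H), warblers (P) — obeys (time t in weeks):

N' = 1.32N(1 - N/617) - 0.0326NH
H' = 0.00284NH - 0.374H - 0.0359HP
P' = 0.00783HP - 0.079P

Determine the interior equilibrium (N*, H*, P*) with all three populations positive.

N* ≈ 463, H* ≈ 10.1, P* ≈ 26.2

From dP/dt = 0: 0.00783H* = 0.079, so H* = 10.1.
From dN/dt = 0: 1.32(1 - N*/617) = 0.0326·10.1, giving N* = 617·(1 - 0.249) = 463.
From dH/dt = 0: 0.00284·463 - 0.374 = 0.0359P*, so P* = 0.942/0.0359 = 26.2.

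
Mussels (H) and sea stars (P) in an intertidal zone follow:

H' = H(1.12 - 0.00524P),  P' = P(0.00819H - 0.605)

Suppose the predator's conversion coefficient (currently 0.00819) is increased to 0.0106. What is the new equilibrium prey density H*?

At the interior fixed point, setting dP/dt = 0 with P > 0 fixes H* = (predator death rate)/(HP coefficient) — independent of the other coefficients.
With the change, H* = 0.605/0.0106 = 57.1; it falls from 73.9.

H* ≈ 57.1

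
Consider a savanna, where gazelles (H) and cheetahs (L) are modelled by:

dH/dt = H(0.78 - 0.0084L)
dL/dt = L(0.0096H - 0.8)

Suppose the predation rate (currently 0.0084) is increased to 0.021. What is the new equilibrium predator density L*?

L* ≈ 37.1

At the interior fixed point, setting dH/dt = 0 with H > 0 fixes L* = (prey growth rate)/(HL coefficient) — independent of the other coefficients.
With the change, L* = 0.78/0.021 = 37.1; it falls from 92.9.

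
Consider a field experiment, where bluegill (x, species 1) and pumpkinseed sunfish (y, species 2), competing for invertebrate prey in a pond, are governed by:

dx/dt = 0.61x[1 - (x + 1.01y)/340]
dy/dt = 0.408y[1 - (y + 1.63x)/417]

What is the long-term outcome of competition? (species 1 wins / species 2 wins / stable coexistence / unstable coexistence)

unstable coexistence (outcome depends on initial conditions)

Compare the nullcline intercepts: K1/α12 = 340/1.01 = 337 < K2 = 417; K2/α21 = 417/1.63 = 256 < K1 = 340.
Since both are reversed, neither can invade when rare; the interior point is a saddle.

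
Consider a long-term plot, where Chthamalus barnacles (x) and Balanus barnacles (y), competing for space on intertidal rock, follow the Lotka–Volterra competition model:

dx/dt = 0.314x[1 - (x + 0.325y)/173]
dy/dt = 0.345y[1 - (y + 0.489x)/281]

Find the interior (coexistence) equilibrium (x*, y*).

Setting both brackets to zero gives the nullclines x + 0.325y = 173 and 0.489x + y = 281.
Substituting y = 281 - 0.489x into the first: x(1 - 0.325·0.489) = 173 - 0.325·281.
So x* = 81.7/0.841 = 97.1, and then y* = 281 - 0.489·97.1 = 234.

x* ≈ 97.1, y* ≈ 234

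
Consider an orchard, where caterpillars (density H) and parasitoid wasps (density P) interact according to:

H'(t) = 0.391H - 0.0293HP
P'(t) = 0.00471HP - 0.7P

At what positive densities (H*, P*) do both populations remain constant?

H* ≈ 149, P* ≈ 13.3

Set dP/dt = 0 with P > 0: 0.00471H - 0.7 = 0, so H* = 0.7/0.00471 = 149.
Set dH/dt = 0 with H > 0: 0.391 - 0.0293P = 0, so P* = 0.391/0.0293 = 13.3.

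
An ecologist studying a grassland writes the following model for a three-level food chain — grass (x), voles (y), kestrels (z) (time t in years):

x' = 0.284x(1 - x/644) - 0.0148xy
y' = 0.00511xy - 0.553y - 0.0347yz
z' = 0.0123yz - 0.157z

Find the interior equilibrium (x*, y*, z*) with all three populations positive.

x* ≈ 216, y* ≈ 12.8, z* ≈ 15.8

From dz/dt = 0: 0.0123y* = 0.157, so y* = 12.8.
From dx/dt = 0: 0.284(1 - x*/644) = 0.0148·12.8, giving x* = 644·(1 - 0.665) = 216.
From dy/dt = 0: 0.00511·216 - 0.553 = 0.0347z*, so z* = 0.549/0.0347 = 15.8.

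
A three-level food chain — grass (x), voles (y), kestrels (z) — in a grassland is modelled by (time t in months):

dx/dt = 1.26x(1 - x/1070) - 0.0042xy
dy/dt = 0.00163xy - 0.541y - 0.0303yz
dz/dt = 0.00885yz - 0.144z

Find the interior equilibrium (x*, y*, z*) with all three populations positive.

x* ≈ 1010, y* ≈ 16.3, z* ≈ 36.6

From dz/dt = 0: 0.00885y* = 0.144, so y* = 16.3.
From dx/dt = 0: 1.26(1 - x*/1070) = 0.0042·16.3, giving x* = 1070·(1 - 0.0542) = 1010.
From dy/dt = 0: 0.00163·1010 - 0.541 = 0.0303z*, so z* = 1.11/0.0303 = 36.6.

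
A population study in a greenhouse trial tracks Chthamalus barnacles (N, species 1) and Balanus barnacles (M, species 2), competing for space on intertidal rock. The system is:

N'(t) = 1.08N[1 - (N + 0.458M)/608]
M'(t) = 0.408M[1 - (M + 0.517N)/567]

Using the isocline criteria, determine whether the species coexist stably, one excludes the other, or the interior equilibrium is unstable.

stable coexistence

Compare the nullcline intercepts: K1/α12 = 608/0.458 = 1330 > K2 = 567; K2/α21 = 567/0.517 = 1100 > K1 = 608.
Since both inequalities hold, each species can invade when rare, so the interior equilibrium is stable.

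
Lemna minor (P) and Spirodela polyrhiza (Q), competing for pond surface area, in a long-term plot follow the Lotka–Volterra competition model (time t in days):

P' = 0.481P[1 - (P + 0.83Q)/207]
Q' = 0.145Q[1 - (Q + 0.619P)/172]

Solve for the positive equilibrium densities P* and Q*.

P* ≈ 132, Q* ≈ 90.2

Setting both brackets to zero gives the nullclines P + 0.83Q = 207 and 0.619P + Q = 172.
Substituting Q = 172 - 0.619P into the first: P(1 - 0.83·0.619) = 207 - 0.83·172.
So P* = 64.2/0.486 = 132, and then Q* = 172 - 0.619·132 = 90.2.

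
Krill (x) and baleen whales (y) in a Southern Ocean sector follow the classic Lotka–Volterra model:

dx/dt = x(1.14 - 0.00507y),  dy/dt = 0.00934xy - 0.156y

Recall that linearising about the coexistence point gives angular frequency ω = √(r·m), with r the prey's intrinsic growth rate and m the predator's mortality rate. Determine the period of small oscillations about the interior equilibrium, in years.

Here r = 1.14 and m = 0.156, so r·m = 0.178.
ω = √0.178 = 0.422 per year, hence T = 2π/ω ≈ 14.9 years.

T ≈ 14.9 years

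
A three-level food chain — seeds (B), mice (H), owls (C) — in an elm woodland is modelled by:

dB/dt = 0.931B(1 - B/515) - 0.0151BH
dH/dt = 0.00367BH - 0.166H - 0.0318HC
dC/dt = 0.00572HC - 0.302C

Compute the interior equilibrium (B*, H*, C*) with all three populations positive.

B* ≈ 74, H* ≈ 52.8, C* ≈ 3.32

From dC/dt = 0: 0.00572H* = 0.302, so H* = 52.8.
From dB/dt = 0: 0.931(1 - B*/515) = 0.0151·52.8, giving B* = 515·(1 - 0.856) = 74.
From dH/dt = 0: 0.00367·74 - 0.166 = 0.0318C*, so C* = 0.106/0.0318 = 3.32.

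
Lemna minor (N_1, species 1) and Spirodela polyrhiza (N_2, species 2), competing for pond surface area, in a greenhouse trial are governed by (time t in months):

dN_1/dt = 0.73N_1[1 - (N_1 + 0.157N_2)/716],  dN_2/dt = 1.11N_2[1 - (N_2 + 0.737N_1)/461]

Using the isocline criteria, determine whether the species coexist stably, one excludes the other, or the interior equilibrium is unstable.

Compare the nullcline intercepts: K1/α12 = 716/0.157 = 4560 > K2 = 461; K2/α21 = 461/0.737 = 626 < K1 = 716.
Since the inequalities point opposite ways, species 1 can invade but species 2 cannot.

species 1 excludes species 2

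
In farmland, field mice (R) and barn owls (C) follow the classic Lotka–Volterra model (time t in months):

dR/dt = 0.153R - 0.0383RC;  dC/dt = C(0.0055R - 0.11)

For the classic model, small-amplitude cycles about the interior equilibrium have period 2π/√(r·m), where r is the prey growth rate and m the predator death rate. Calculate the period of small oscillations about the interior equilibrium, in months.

Here r = 0.153 and m = 0.11, so r·m = 0.0168.
ω = √0.0168 = 0.13 per month, hence T = 2π/ω ≈ 48.4 months.

T ≈ 48.4 months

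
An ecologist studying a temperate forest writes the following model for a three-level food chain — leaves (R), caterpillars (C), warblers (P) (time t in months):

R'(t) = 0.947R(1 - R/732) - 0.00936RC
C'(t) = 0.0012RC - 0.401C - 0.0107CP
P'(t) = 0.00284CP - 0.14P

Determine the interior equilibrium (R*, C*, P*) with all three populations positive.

R* ≈ 375, C* ≈ 49.3, P* ≈ 4.62

From dP/dt = 0: 0.00284C* = 0.14, so C* = 49.3.
From dR/dt = 0: 0.947(1 - R*/732) = 0.00936·49.3, giving R* = 732·(1 - 0.487) = 375.
From dC/dt = 0: 0.0012·375 - 0.401 = 0.0107P*, so P* = 0.0494/0.0107 = 4.62.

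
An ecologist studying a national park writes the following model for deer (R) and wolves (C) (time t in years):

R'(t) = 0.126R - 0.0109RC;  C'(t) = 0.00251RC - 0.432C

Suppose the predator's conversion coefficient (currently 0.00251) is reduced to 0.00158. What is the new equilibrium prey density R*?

R* ≈ 273

At the interior fixed point, setting dC/dt = 0 with C > 0 fixes R* = (predator death rate)/(RC coefficient) — independent of the other coefficients.
With the change, R* = 0.432/0.00158 = 273; it rises from 172.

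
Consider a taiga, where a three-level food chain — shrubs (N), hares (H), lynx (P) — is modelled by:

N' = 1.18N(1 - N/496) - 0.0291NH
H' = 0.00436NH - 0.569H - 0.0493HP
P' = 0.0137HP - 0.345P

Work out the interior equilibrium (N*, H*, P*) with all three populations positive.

N* ≈ 188, H* ≈ 25.2, P* ≈ 5.08

From dP/dt = 0: 0.0137H* = 0.345, so H* = 25.2.
From dN/dt = 0: 1.18(1 - N*/496) = 0.0291·25.2, giving N* = 496·(1 - 0.621) = 188.
From dH/dt = 0: 0.00436·188 - 0.569 = 0.0493P*, so P* = 0.251/0.0493 = 5.08.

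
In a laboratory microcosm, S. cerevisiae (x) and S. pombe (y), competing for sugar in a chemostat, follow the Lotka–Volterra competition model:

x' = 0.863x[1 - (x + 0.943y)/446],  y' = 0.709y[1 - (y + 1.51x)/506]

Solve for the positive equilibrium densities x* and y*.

x* ≈ 73.5, y* ≈ 395

Setting both brackets to zero gives the nullclines x + 0.943y = 446 and 1.51x + y = 506.
Substituting y = 506 - 1.51x into the first: x(1 - 0.943·1.51) = 446 - 0.943·506.
So x* = -31.2/-0.424 = 73.5, and then y* = 506 - 1.51·73.5 = 395.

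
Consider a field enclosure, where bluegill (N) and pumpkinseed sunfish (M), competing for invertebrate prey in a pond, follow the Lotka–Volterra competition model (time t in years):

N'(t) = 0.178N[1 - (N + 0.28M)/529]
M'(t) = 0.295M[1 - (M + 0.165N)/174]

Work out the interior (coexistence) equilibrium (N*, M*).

Setting both brackets to zero gives the nullclines N + 0.28M = 529 and 0.165N + M = 174.
Substituting M = 174 - 0.165N into the first: N(1 - 0.28·0.165) = 529 - 0.28·174.
So N* = 480/0.954 = 504, and then M* = 174 - 0.165·504 = 90.9.

N* ≈ 504, M* ≈ 90.9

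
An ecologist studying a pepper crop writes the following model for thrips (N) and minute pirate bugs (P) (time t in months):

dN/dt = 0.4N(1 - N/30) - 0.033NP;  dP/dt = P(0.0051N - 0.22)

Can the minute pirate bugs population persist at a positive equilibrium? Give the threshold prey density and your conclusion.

Threshold N = 43.1; K < 43.1, so no, the predator goes extinct.

The predator equation gives dP/dt > 0 only when N > 0.22/0.0051 = 43.1.
Without the predator, N → K = 30. Since 30 < 43.1, the predator cannot invade.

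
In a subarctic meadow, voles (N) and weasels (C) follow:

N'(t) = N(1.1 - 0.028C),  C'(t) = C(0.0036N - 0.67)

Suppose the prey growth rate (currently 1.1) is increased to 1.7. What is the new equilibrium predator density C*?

C* ≈ 60.7

At the interior fixed point, setting dN/dt = 0 with N > 0 fixes C* = (prey growth rate)/(NC coefficient) — independent of the other coefficients.
With the change, C* = 1.7/0.028 = 60.7; it rises from 39.3.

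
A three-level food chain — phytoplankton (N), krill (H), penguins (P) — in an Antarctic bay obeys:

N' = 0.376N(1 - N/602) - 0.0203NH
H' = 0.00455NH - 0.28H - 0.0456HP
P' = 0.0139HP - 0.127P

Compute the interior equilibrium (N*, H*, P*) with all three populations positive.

N* ≈ 305, H* ≈ 9.14, P* ≈ 24.3

From dP/dt = 0: 0.0139H* = 0.127, so H* = 9.14.
From dN/dt = 0: 0.376(1 - N*/602) = 0.0203·9.14, giving N* = 602·(1 - 0.493) = 305.
From dH/dt = 0: 0.00455·305 - 0.28 = 0.0456P*, so P* = 1.11/0.0456 = 24.3.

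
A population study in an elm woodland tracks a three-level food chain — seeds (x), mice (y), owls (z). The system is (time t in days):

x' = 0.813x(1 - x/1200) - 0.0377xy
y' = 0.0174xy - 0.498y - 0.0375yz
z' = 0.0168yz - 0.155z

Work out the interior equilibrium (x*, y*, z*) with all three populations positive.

From dz/dt = 0: 0.0168y* = 0.155, so y* = 9.23.
From dx/dt = 0: 0.813(1 - x*/1200) = 0.0377·9.23, giving x* = 1200·(1 - 0.428) = 687.
From dy/dt = 0: 0.0174·687 - 0.498 = 0.0375z*, so z* = 11.4/0.0375 = 305.

x* ≈ 687, y* ≈ 9.23, z* ≈ 305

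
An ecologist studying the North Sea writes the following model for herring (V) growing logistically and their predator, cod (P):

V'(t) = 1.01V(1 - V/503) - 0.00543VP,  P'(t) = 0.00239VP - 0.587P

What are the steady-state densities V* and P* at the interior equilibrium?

From dP/dt = 0 with P > 0: 0.00239V* = 0.587, so V* = 246.
Substitute into dV/dt = 0: 1.01(1 - 246/503) = 0.00543P*.
The bracket is 0.512, giving P* = 0.517/0.00543 = 95.2.

V* ≈ 246, P* ≈ 95.2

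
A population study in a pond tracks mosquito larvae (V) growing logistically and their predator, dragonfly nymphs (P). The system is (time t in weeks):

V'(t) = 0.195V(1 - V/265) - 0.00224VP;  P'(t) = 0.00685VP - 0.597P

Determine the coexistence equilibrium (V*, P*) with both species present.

From dP/dt = 0 with P > 0: 0.00685V* = 0.597, so V* = 87.2.
Substitute into dV/dt = 0: 0.195(1 - 87.2/265) = 0.00224P*.
The bracket is 0.671, giving P* = 0.131/0.00224 = 58.4.

V* ≈ 87.2, P* ≈ 58.4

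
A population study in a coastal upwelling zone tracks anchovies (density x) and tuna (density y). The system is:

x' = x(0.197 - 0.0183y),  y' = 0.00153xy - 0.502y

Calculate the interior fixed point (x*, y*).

Set dy/dt = 0 with y > 0: 0.00153x - 0.502 = 0, so x* = 0.502/0.00153 = 328.
Set dx/dt = 0 with x > 0: 0.197 - 0.0183y = 0, so y* = 0.197/0.0183 = 10.8.

x* ≈ 328, y* ≈ 10.8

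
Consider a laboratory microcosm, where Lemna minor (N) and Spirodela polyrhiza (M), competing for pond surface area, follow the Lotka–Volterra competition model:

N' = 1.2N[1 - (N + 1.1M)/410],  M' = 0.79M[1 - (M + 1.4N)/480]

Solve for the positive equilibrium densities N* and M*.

N* ≈ 219, M* ≈ 174

Setting both brackets to zero gives the nullclines N + 1.1M = 410 and 1.4N + M = 480.
Substituting M = 480 - 1.4N into the first: N(1 - 1.1·1.4) = 410 - 1.1·480.
So N* = -118/-0.54 = 219, and then M* = 480 - 1.4·219 = 174.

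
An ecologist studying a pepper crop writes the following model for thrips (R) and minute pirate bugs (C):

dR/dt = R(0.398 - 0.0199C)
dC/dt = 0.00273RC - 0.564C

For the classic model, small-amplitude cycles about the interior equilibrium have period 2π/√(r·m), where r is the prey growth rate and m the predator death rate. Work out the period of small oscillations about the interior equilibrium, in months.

Here r = 0.398 and m = 0.564, so r·m = 0.224.
ω = √0.224 = 0.474 per month, hence T = 2π/ω ≈ 13.3 months.

T ≈ 13.3 months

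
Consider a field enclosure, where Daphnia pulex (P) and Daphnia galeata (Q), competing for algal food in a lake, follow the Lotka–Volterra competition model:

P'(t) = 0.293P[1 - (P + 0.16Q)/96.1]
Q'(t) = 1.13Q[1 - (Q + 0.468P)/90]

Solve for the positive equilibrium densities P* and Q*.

Setting both brackets to zero gives the nullclines P + 0.16Q = 96.1 and 0.468P + Q = 90.
Substituting Q = 90 - 0.468P into the first: P(1 - 0.16·0.468) = 96.1 - 0.16·90.
So P* = 81.7/0.925 = 88.3, and then Q* = 90 - 0.468·88.3 = 48.7.

P* ≈ 88.3, Q* ≈ 48.7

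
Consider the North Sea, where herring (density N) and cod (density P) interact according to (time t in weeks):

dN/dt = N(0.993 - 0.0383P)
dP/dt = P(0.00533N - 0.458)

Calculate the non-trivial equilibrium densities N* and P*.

N* ≈ 85.9, P* ≈ 25.9

Set dP/dt = 0 with P > 0: 0.00533N - 0.458 = 0, so N* = 0.458/0.00533 = 85.9.
Set dN/dt = 0 with N > 0: 0.993 - 0.0383P = 0, so P* = 0.993/0.0383 = 25.9.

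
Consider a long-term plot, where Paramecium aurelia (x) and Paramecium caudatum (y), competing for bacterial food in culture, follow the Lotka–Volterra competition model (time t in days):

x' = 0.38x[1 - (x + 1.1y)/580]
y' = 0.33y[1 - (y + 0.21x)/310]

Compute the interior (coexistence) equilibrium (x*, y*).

Setting both brackets to zero gives the nullclines x + 1.1y = 580 and 0.21x + y = 310.
Substituting y = 310 - 0.21x into the first: x(1 - 1.1·0.21) = 580 - 1.1·310.
So x* = 239/0.769 = 311, and then y* = 310 - 0.21·311 = 245.

x* ≈ 311, y* ≈ 245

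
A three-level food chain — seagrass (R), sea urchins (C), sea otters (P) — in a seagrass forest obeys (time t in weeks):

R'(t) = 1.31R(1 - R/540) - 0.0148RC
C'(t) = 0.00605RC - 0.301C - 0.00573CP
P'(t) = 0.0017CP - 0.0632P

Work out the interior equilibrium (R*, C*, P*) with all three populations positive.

From dP/dt = 0: 0.0017C* = 0.0632, so C* = 37.2.
From dR/dt = 0: 1.31(1 - R*/540) = 0.0148·37.2, giving R* = 540·(1 - 0.42) = 313.
From dC/dt = 0: 0.00605·313 - 0.301 = 0.00573P*, so P* = 1.59/0.00573 = 278.

R* ≈ 313, C* ≈ 37.2, P* ≈ 278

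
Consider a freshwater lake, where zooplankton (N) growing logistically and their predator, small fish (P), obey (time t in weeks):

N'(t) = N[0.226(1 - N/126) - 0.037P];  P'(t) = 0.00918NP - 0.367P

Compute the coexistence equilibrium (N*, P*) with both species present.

From dP/dt = 0 with P > 0: 0.00918N* = 0.367, so N* = 40.
Substitute into dN/dt = 0: 0.226(1 - 40/126) = 0.037P*.
The bracket is 0.683, giving P* = 0.154/0.037 = 4.17.

N* ≈ 40, P* ≈ 4.17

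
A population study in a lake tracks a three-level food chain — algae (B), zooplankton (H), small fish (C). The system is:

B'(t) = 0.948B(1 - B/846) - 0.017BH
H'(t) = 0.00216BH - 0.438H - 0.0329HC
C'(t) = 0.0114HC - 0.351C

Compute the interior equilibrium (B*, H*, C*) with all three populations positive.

From dC/dt = 0: 0.0114H* = 0.351, so H* = 30.8.
From dB/dt = 0: 0.948(1 - B*/846) = 0.017·30.8, giving B* = 846·(1 - 0.552) = 379.
From dH/dt = 0: 0.00216·379 - 0.438 = 0.0329C*, so C* = 0.38/0.0329 = 11.6.

B* ≈ 379, H* ≈ 30.8, C* ≈ 11.6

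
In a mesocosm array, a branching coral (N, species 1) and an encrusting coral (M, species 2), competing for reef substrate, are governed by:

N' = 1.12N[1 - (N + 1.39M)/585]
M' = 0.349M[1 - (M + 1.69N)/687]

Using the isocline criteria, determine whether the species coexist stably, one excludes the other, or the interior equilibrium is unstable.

Compare the nullcline intercepts: K1/α12 = 585/1.39 = 421 < K2 = 687; K2/α21 = 687/1.69 = 407 < K1 = 585.
Since both are reversed, neither can invade when rare; the interior point is a saddle.

unstable coexistence (outcome depends on initial conditions)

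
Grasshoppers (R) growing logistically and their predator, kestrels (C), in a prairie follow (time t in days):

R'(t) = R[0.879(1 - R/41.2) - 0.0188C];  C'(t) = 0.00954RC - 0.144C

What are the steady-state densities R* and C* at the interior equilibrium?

From dC/dt = 0 with C > 0: 0.00954R* = 0.144, so R* = 15.1.
Substitute into dR/dt = 0: 0.879(1 - 15.1/41.2) = 0.0188C*.
The bracket is 0.634, giving C* = 0.557/0.0188 = 29.6.

R* ≈ 15.1, C* ≈ 29.6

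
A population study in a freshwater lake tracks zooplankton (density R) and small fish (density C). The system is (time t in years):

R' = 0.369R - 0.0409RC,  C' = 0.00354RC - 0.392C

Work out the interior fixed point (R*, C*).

Set dC/dt = 0 with C > 0: 0.00354R - 0.392 = 0, so R* = 0.392/0.00354 = 111.
Set dR/dt = 0 with R > 0: 0.369 - 0.0409C = 0, so C* = 0.369/0.0409 = 9.02.

R* ≈ 111, C* ≈ 9.02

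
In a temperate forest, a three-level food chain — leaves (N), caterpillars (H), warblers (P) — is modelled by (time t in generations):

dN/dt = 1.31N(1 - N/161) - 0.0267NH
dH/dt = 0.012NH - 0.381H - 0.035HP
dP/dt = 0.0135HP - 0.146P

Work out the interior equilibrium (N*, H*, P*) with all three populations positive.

From dP/dt = 0: 0.0135H* = 0.146, so H* = 10.8.
From dN/dt = 0: 1.31(1 - N*/161) = 0.0267·10.8, giving N* = 161·(1 - 0.22) = 126.
From dH/dt = 0: 0.012·126 - 0.381 = 0.035P*, so P* = 1.13/0.035 = 32.1.

N* ≈ 126, H* ≈ 10.8, P* ≈ 32.1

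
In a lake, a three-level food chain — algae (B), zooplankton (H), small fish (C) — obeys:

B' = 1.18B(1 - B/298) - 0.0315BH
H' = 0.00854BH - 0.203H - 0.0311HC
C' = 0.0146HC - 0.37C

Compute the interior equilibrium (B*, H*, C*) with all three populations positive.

B* ≈ 96.4, H* ≈ 25.3, C* ≈ 19.9

From dC/dt = 0: 0.0146H* = 0.37, so H* = 25.3.
From dB/dt = 0: 1.18(1 - B*/298) = 0.0315·25.3, giving B* = 298·(1 - 0.677) = 96.4.
From dH/dt = 0: 0.00854·96.4 - 0.203 = 0.0311C*, so C* = 0.62/0.0311 = 19.9.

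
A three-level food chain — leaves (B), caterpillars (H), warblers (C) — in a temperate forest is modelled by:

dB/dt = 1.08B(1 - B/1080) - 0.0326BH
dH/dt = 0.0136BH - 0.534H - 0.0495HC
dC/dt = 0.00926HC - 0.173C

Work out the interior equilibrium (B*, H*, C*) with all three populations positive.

From dC/dt = 0: 0.00926H* = 0.173, so H* = 18.7.
From dB/dt = 0: 1.08(1 - B*/1080) = 0.0326·18.7, giving B* = 1080·(1 - 0.564) = 471.
From dH/dt = 0: 0.0136·471 - 0.534 = 0.0495C*, so C* = 5.87/0.0495 = 119.

B* ≈ 471, H* ≈ 18.7, C* ≈ 119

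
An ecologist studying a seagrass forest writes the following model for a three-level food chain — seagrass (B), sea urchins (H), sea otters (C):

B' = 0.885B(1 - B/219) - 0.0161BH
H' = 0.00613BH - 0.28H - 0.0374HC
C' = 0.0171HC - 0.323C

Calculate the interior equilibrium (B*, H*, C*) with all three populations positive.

B* ≈ 144, H* ≈ 18.9, C* ≈ 16.1

From dC/dt = 0: 0.0171H* = 0.323, so H* = 18.9.
From dB/dt = 0: 0.885(1 - B*/219) = 0.0161·18.9, giving B* = 219·(1 - 0.344) = 144.
From dH/dt = 0: 0.00613·144 - 0.28 = 0.0374C*, so C* = 0.601/0.0374 = 16.1.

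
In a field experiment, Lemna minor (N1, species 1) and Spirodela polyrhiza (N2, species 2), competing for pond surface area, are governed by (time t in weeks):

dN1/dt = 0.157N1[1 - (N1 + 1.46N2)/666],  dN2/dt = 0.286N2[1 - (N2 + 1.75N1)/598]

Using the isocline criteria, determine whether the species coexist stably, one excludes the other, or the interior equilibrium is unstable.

unstable coexistence (outcome depends on initial conditions)

Compare the nullcline intercepts: K1/α12 = 666/1.46 = 456 < K2 = 598; K2/α21 = 598/1.75 = 342 < K1 = 666.
Since both are reversed, neither can invade when rare; the interior point is a saddle.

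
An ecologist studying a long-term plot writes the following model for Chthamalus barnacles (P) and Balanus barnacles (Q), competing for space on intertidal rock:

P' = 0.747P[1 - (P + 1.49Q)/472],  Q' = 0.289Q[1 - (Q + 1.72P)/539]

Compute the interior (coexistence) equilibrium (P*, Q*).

Setting both brackets to zero gives the nullclines P + 1.49Q = 472 and 1.72P + Q = 539.
Substituting Q = 539 - 1.72P into the first: P(1 - 1.49·1.72) = 472 - 1.49·539.
So P* = -331/-1.56 = 212, and then Q* = 539 - 1.72·212 = 175.

P* ≈ 212, Q* ≈ 175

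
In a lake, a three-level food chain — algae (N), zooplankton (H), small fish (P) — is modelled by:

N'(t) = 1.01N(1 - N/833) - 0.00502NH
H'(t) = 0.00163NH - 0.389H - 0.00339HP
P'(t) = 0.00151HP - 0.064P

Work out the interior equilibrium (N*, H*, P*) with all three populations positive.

From dP/dt = 0: 0.00151H* = 0.064, so H* = 42.4.
From dN/dt = 0: 1.01(1 - N*/833) = 0.00502·42.4, giving N* = 833·(1 - 0.211) = 658.
From dH/dt = 0: 0.00163·658 - 0.389 = 0.00339P*, so P* = 0.683/0.00339 = 201.

N* ≈ 658, H* ≈ 42.4, P* ≈ 201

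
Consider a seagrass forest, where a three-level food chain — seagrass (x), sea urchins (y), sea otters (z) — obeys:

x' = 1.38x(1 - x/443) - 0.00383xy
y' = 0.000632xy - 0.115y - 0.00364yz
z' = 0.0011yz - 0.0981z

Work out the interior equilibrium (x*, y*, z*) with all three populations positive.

From dz/dt = 0: 0.0011y* = 0.0981, so y* = 89.2.
From dx/dt = 0: 1.38(1 - x*/443) = 0.00383·89.2, giving x* = 443·(1 - 0.248) = 333.
From dy/dt = 0: 0.000632·333 - 0.115 = 0.00364z*, so z* = 0.0957/0.00364 = 26.3.

x* ≈ 333, y* ≈ 89.2, z* ≈ 26.3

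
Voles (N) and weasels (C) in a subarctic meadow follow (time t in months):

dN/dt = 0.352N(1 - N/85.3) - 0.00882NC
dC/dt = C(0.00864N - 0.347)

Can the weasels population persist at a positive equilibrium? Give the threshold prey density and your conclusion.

Threshold N = 40.2; K > 40.2, so yes, the predator persists.

The predator equation gives dC/dt > 0 only when N > 0.347/0.00864 = 40.2.
Without the predator, N → K = 85.3. Since 85.3 > 40.2, the predator can invade and persist.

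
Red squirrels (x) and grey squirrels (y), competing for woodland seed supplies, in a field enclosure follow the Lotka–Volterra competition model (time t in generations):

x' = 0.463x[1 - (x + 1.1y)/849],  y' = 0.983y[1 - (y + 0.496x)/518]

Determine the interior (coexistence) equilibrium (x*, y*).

x* ≈ 614, y* ≈ 213

Setting both brackets to zero gives the nullclines x + 1.1y = 849 and 0.496x + y = 518.
Substituting y = 518 - 0.496x into the first: x(1 - 1.1·0.496) = 849 - 1.1·518.
So x* = 279/0.454 = 614, and then y* = 518 - 0.496·614 = 213.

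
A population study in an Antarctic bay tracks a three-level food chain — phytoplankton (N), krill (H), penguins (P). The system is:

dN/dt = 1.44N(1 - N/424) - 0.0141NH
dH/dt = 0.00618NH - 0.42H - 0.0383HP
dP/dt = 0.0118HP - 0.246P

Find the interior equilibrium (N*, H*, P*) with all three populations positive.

N* ≈ 337, H* ≈ 20.8, P* ≈ 43.5

From dP/dt = 0: 0.0118H* = 0.246, so H* = 20.8.
From dN/dt = 0: 1.44(1 - N*/424) = 0.0141·20.8, giving N* = 424·(1 - 0.204) = 337.
From dH/dt = 0: 0.00618·337 - 0.42 = 0.0383P*, so P* = 1.67/0.0383 = 43.5.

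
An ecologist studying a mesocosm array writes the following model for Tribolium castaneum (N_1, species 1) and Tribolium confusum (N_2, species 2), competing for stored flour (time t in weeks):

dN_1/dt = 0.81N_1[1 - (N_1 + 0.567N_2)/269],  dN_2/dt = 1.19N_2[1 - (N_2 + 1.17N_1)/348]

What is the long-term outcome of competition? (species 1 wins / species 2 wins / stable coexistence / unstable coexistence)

stable coexistence

Compare the nullcline intercepts: K1/α12 = 269/0.567 = 474 > K2 = 348; K2/α21 = 348/1.17 = 297 > K1 = 269.
Since both inequalities hold, each species can invade when rare, so the interior equilibrium is stable.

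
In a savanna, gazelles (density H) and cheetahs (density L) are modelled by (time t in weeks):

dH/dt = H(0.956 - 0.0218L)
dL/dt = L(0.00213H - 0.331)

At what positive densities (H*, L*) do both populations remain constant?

Set dL/dt = 0 with L > 0: 0.00213H - 0.331 = 0, so H* = 0.331/0.00213 = 155.
Set dH/dt = 0 with H > 0: 0.956 - 0.0218L = 0, so L* = 0.956/0.0218 = 43.9.

H* ≈ 155, L* ≈ 43.9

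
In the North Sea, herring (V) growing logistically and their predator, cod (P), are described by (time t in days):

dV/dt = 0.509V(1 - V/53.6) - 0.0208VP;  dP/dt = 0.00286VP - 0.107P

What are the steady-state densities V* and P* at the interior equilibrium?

From dP/dt = 0 with P > 0: 0.00286V* = 0.107, so V* = 37.4.
Substitute into dV/dt = 0: 0.509(1 - 37.4/53.6) = 0.0208P*.
The bracket is 0.302, giving P* = 0.154/0.0208 = 7.39.

V* ≈ 37.4, P* ≈ 7.39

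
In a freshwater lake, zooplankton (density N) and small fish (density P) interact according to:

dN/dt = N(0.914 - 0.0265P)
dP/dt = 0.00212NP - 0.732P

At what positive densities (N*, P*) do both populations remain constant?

N* ≈ 345, P* ≈ 34.5

Set dP/dt = 0 with P > 0: 0.00212N - 0.732 = 0, so N* = 0.732/0.00212 = 345.
Set dN/dt = 0 with N > 0: 0.914 - 0.0265P = 0, so P* = 0.914/0.0265 = 34.5.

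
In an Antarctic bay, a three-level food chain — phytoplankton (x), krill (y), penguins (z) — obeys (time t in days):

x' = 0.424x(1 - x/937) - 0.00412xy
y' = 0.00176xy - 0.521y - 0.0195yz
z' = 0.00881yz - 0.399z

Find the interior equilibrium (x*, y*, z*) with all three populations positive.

From dz/dt = 0: 0.00881y* = 0.399, so y* = 45.3.
From dx/dt = 0: 0.424(1 - x*/937) = 0.00412·45.3, giving x* = 937·(1 - 0.44) = 525.
From dy/dt = 0: 0.00176·525 - 0.521 = 0.0195z*, so z* = 0.402/0.0195 = 20.6.

x* ≈ 525, y* ≈ 45.3, z* ≈ 20.6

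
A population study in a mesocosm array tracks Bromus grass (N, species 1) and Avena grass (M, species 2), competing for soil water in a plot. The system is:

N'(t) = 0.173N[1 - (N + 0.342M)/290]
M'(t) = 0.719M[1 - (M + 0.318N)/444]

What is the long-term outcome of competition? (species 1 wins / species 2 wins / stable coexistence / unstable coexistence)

stable coexistence

Compare the nullcline intercepts: K1/α12 = 290/0.342 = 848 > K2 = 444; K2/α21 = 444/0.318 = 1400 > K1 = 290.
Since both inequalities hold, each species can invade when rare, so the interior equilibrium is stable.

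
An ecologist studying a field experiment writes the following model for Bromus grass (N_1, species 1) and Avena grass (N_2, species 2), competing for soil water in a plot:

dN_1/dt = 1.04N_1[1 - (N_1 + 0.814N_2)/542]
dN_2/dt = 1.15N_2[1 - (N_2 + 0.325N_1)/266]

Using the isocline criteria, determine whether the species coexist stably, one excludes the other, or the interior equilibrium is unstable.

Compare the nullcline intercepts: K1/α12 = 542/0.814 = 666 > K2 = 266; K2/α21 = 266/0.325 = 818 > K1 = 542.
Since both inequalities hold, each species can invade when rare, so the interior equilibrium is stable.

stable coexistence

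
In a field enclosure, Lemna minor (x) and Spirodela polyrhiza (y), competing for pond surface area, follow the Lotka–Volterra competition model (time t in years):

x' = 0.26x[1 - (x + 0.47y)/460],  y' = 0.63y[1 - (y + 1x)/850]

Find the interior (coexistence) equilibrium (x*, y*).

Setting both brackets to zero gives the nullclines x + 0.47y = 460 and 1x + y = 850.
Substituting y = 850 - 1x into the first: x(1 - 0.47·1) = 460 - 0.47·850.
So x* = 60.5/0.53 = 114, and then y* = 850 - 1·114 = 736.

x* ≈ 114, y* ≈ 736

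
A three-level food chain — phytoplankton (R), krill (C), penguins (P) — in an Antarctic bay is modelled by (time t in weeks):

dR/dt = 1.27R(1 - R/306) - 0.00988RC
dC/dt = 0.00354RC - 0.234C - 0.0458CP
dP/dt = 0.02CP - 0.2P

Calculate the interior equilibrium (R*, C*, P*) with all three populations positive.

From dP/dt = 0: 0.02C* = 0.2, so C* = 10.
From dR/dt = 0: 1.27(1 - R*/306) = 0.00988·10, giving R* = 306·(1 - 0.0778) = 282.
From dC/dt = 0: 0.00354·282 - 0.234 = 0.0458P*, so P* = 0.765/0.0458 = 16.7.

R* ≈ 282, C* ≈ 10, P* ≈ 16.7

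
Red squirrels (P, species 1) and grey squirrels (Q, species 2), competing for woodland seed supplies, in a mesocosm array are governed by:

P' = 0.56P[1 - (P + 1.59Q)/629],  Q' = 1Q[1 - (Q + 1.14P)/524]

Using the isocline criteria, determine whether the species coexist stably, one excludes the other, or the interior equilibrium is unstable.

unstable coexistence (outcome depends on initial conditions)

Compare the nullcline intercepts: K1/α12 = 629/1.59 = 396 < K2 = 524; K2/α21 = 524/1.14 = 460 < K1 = 629.
Since both are reversed, neither can invade when rare; the interior point is a saddle.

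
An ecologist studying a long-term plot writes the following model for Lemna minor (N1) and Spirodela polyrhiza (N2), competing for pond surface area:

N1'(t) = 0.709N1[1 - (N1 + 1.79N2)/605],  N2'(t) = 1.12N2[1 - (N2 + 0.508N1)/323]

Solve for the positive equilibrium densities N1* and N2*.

Setting both brackets to zero gives the nullclines N1 + 1.79N2 = 605 and 0.508N1 + N2 = 323.
Substituting N2 = 323 - 0.508N1 into the first: N1(1 - 1.79·0.508) = 605 - 1.79·323.
So N1* = 26.8/0.0907 = 296, and then N2* = 323 - 0.508·296 = 173.

N1* ≈ 296, N2* ≈ 173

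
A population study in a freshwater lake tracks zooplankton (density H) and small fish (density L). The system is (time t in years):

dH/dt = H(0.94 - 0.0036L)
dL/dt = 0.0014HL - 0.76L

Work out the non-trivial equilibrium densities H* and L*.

H* ≈ 543, L* ≈ 261

Set dL/dt = 0 with L > 0: 0.0014H - 0.76 = 0, so H* = 0.76/0.0014 = 543.
Set dH/dt = 0 with H > 0: 0.94 - 0.0036L = 0, so L* = 0.94/0.0036 = 261.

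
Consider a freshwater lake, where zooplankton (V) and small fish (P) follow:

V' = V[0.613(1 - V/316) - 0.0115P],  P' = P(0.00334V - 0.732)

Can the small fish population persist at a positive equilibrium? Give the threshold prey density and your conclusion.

The predator equation gives dP/dt > 0 only when V > 0.732/0.00334 = 219.
Without the predator, V → K = 316. Since 316 > 219, the predator can invade and persist.

Threshold V = 219; K > 219, so yes, the predator persists.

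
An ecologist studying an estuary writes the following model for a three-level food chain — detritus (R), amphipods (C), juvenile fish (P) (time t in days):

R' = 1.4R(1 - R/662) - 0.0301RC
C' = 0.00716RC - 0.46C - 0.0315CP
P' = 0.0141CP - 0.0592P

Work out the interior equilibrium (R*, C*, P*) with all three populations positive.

R* ≈ 602, C* ≈ 4.2, P* ≈ 122

From dP/dt = 0: 0.0141C* = 0.0592, so C* = 4.2.
From dR/dt = 0: 1.4(1 - R*/662) = 0.0301·4.2, giving R* = 662·(1 - 0.0903) = 602.
From dC/dt = 0: 0.00716·602 - 0.46 = 0.0315P*, so P* = 3.85/0.0315 = 122.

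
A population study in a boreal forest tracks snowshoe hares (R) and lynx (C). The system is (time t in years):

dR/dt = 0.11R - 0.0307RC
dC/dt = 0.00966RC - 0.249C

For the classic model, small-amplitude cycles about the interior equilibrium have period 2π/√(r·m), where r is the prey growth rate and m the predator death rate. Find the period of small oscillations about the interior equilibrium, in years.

T ≈ 38 years

Here r = 0.11 and m = 0.249, so r·m = 0.0274.
ω = √0.0274 = 0.165 per year, hence T = 2π/ω ≈ 38 years.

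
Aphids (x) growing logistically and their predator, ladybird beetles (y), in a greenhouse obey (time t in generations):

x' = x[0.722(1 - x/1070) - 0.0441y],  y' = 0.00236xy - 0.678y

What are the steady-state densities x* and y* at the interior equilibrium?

From dy/dt = 0 with y > 0: 0.00236x* = 0.678, so x* = 287.
Substitute into dx/dt = 0: 0.722(1 - 287/1070) = 0.0441y*.
The bracket is 0.732, giving y* = 0.528/0.0441 = 12.

x* ≈ 287, y* ≈ 12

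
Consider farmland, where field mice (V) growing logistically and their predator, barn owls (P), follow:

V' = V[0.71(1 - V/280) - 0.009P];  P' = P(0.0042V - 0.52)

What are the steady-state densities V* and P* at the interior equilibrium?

From dP/dt = 0 with P > 0: 0.0042V* = 0.52, so V* = 124.
Substitute into dV/dt = 0: 0.71(1 - 124/280) = 0.009P*.
The bracket is 0.558, giving P* = 0.396/0.009 = 44.

V* ≈ 124, P* ≈ 44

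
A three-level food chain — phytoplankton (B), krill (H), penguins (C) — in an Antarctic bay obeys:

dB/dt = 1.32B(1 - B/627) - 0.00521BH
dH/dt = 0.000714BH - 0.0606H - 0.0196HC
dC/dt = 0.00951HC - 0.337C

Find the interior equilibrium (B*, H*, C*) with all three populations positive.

From dC/dt = 0: 0.00951H* = 0.337, so H* = 35.4.
From dB/dt = 0: 1.32(1 - B*/627) = 0.00521·35.4, giving B* = 627·(1 - 0.14) = 539.
From dH/dt = 0: 0.000714·539 - 0.0606 = 0.0196C*, so C* = 0.324/0.0196 = 16.6.

B* ≈ 539, H* ≈ 35.4, C* ≈ 16.6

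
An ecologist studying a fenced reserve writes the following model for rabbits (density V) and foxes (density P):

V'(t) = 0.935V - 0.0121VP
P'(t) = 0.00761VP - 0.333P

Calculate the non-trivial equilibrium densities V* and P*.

Set dP/dt = 0 with P > 0: 0.00761V - 0.333 = 0, so V* = 0.333/0.00761 = 43.8.
Set dV/dt = 0 with V > 0: 0.935 - 0.0121P = 0, so P* = 0.935/0.0121 = 77.3.

V* ≈ 43.8, P* ≈ 77.3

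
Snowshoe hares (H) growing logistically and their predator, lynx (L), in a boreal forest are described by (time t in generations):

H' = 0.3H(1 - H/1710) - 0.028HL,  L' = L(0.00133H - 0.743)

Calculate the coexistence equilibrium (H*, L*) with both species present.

From dL/dt = 0 with L > 0: 0.00133H* = 0.743, so H* = 559.
Substitute into dH/dt = 0: 0.3(1 - 559/1710) = 0.028L*.
The bracket is 0.673, giving L* = 0.202/0.028 = 7.21.

H* ≈ 559, L* ≈ 7.21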